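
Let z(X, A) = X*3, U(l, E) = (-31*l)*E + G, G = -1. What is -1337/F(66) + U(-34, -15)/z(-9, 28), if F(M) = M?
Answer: 335809/594 ≈ 565.33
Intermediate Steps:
U(l, E) = -1 - 31*E*l (U(l, E) = (-31*l)*E - 1 = -31*E*l - 1 = -1 - 31*E*l)
z(X, A) = 3*X
-1337/F(66) + U(-34, -15)/z(-9, 28) = -1337/66 + (-1 - 31*(-15)*(-34))/((3*(-9))) = -1337*1/66 + (-1 - 15810)/(-27) = -1337/66 - 15811*(-1/27) = -1337/66 + 15811/27 = 335809/594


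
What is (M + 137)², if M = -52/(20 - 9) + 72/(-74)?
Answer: 2855726721/165649 ≈ 17240.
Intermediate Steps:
M = -2320/407 (M = -52/11 + 72*(-1/74) = -52*1/11 - 36/37 = -52/11 - 36/37 = -2320/407 ≈ -5.7002)
(M + 137)² = (-2320/407 + 137)² = (53439/407)² = 2855726721/165649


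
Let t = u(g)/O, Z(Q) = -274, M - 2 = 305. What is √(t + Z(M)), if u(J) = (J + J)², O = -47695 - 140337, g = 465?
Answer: I*√38477273146/11752 ≈ 16.691*I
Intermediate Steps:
M = 307 (M = 2 + 305 = 307)
O = -188032
u(J) = 4*J² (u(J) = (2*J)² = 4*J²)
t = -216225/47008 (t = (4*465²)/(-188032) = (4*216225)*(-1/188032) = 864900*(-1/188032) = -216225/47008 ≈ -4.5997)
√(t + Z(M)) = √(-216225/47008 - 274) = √(-13096417/47008) = I*√38477273146/11752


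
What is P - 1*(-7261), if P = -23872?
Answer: -16611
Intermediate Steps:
P - 1*(-7261) = -23872 - 1*(-7261) = -23872 + 7261 = -16611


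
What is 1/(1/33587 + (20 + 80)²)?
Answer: 33587/335870001 ≈ 0.00010000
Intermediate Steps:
1/(1/33587 + (20 + 80)²) = 1/(1/33587 + 100²) = 1/(1/33587 + 10000) = 1/(335870001/33587) = 33587/335870001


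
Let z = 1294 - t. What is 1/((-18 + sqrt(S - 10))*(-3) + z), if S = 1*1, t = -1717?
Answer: 3065/9394306 + 9*I/9394306 ≈ 0.00032626 + 9.5803e-7*I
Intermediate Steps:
S = 1
z = 3011 (z = 1294 - 1*(-1717) = 1294 + 1717 = 3011)
1/((-18 + sqrt(S - 10))*(-3) + z) = 1/((-18 + sqrt(1 - 10))*(-3) + 3011) = 1/((-18 + sqrt(-9))*(-3) + 3011) = 1/((-18 + 3*I)*(-3) + 3011) = 1/((54 - 9*I) + 3011) = 1/(3065 - 9*I) = (3065 + 9*I)/9394306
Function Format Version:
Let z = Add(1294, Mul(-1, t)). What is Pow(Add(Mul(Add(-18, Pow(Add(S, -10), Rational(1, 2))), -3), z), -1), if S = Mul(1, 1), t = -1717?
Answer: Add(Rational(3065, 9394306), Mul(Rational(9, 9394306), I)) ≈ Add(0.00032626, Mul(9.5803e-7, I))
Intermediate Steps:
S = 1
z = 3011 (z = Add(1294, Mul(-1, -1717)) = Add(1294, 1717) = 3011)
Pow(Add(Mul(Add(-18, Pow(Add(S, -10), Rational(1, 2))), -3), z), -1) = Pow(Add(Mul(Add(-18, Pow(Add(1, -10), Rational(1, 2))), -3), 3011), -1) = Pow(Add(Mul(Add(-18, Pow(-9, Rational(1, 2))), -3), 3011), -1) = Pow(Add(Mul(Add(-18, Mul(3, I)), -3), 3011), -1) = Pow(Add(Add(54, Mul(-9, I)), 3011), -1) = Pow(Add(3065, Mul(-9, I)), -1) = Mul(Rational(1, 9394306), Add(3065, Mul(9, I)))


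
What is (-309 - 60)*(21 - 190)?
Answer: 62361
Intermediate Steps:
(-309 - 60)*(21 - 190) = -369*(-169) = 62361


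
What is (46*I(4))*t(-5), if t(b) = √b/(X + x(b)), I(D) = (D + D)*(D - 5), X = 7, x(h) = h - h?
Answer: -368*I*√5/7 ≈ -117.55*I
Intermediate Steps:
x(h) = 0
I(D) = 2*D*(-5 + D) (I(D) = (2*D)*(-5 + D) = 2*D*(-5 + D))
t(b) = √b/7 (t(b) = √b/(7 + 0) = √b/7)
(46*I(4))*t(-5) = (46*(2*4*(-5 + 4)))*(√(-5)/7) = (46*(2*4*(-1)))*((I*√5)/7) = (46*(-8))*(I*√5/7) = -368*I*√5/7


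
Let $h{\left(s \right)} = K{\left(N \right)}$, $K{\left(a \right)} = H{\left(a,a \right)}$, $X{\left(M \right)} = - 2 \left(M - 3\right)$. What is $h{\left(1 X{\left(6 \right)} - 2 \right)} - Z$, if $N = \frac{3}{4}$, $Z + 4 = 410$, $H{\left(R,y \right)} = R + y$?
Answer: $- \frac{809}{2} \approx -404.5$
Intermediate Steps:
$X{\left(M \right)} = 6 - 2 M$ ($X{\left(M \right)} = - 2 \left(-3 + M\right) = 6 - 2 M$)
$Z = 406$ ($Z = -4 + 410 = 406$)
$N = \frac{3}{4}$ ($N = 3 \cdot \frac{1}{4} = \frac{3}{4} \approx 0.75$)
$K{\left(a \right)} = 2 a$ ($K{\left(a \right)} = a + a = 2 a$)
$h{\left(s \right)} = \frac{3}{2}$ ($h{\left(s \right)} = 2 \cdot \frac{3}{4} = \frac{3}{2}$)
$h{\left(1 X{\left(6 \right)} - 2 \right)} - Z = \frac{3}{2} - 406 = - \frac{809}{2}$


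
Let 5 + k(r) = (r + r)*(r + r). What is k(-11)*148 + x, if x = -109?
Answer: 70783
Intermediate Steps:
k(r) = -5 + 4*r**2 (k(r) = -5 + (r + r)*(r + r) = -5 + (2*r)*(2*r) = -5 + 4*r**2)
k(-11)*148 + x = (-5 + 4*(-11)**2)*148 - 109 = (-5 + 4*121)*148 - 109 = (-5 + 484)*148 - 109 = 479*148 - 109 = 70892 - 109 = 70783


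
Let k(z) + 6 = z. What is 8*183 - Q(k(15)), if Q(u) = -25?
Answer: 1489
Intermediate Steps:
k(z) = -6 + z
8*183 - Q(k(15)) = 8*183 - 1*(-25) = 1464 + 25 = 1489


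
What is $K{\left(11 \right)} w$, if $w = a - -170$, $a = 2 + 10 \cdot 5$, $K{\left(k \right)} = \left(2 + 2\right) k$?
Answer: $9768$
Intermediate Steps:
$K{\left(k \right)} = 4 k$
$a = 52$ ($a = 2 + 50 = 52$)
$w = 222$ ($w = 52 - -170 = 52 + 170 = 222$)
$K{\left(11 \right)} w = 4 \cdot 11 \cdot 222 = 44 \cdot 222 = 9768$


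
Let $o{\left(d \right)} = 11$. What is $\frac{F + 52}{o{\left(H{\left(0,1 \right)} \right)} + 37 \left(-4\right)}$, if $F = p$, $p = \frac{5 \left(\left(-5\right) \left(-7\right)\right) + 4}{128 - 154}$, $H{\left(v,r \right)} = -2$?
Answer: $- \frac{1173}{3562} \approx -0.32931$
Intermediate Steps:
$p = - \frac{179}{26}$ ($p = \frac{5 \cdot 35 + 4}{-26} = \left(175 + 4\right) \left(- \frac{1}{26}\right) = 179 \left(- \frac{1}{26}\right) = - \frac{179}{26} \approx -6.8846$)
$F = - \frac{179}{26} \approx -6.8846$
$\frac{F + 52}{o{\left(H{\left(0,1 \right)} \right)} + 37 \left(-4\right)} = \frac{- \frac{179}{26} + 52}{11 + 37 \left(-4\right)} = \frac{1173}{26 \left(11 - 148\right)} = \frac{1173}{26 \left(-137\right)} = \frac{1173}{26} \left(- \frac{1}{137}\right) = - \frac{1173}{3562}$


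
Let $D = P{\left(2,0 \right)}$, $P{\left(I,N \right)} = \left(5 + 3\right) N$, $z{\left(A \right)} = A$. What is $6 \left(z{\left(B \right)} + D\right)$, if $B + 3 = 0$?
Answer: $-18$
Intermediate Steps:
$B = -3$ ($B = -3 + 0 = -3$)
$P{\left(I,N \right)} = 8 N$
$D = 0$ ($D = 8 \cdot 0 = 0$)
$6 \left(z{\left(B \right)} + D\right) = 6 \left(-3 + 0\right) = 6 \left(-3\right) = -18$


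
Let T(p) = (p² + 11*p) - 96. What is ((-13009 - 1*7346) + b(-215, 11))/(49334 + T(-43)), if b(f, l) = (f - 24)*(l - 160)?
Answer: 7628/25307 ≈ 0.30142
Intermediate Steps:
b(f, l) = (-160 + l)*(-24 + f) (b(f, l) = (-24 + f)*(-160 + l) = (-160 + l)*(-24 + f))
T(p) = -96 + p² + 11*p
((-13009 - 1*7346) + b(-215, 11))/(49334 + T(-43)) = ((-13009 - 1*7346) + (3840 - 160*(-215) - 24*11 - 215*11))/(49334 + (-96 + (-43)² + 11*(-43))) = ((-13009 - 7346) + (3840 + 34400 - 264 - 2365))/(49334 + (-96 + 1849 - 473)) = (-20355 + 35611)/(49334 + 1280) = 15256/50614 = 15256*(1/50614) = 7628/25307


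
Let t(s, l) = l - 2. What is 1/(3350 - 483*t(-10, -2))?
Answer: 1/5282 ≈ 0.00018932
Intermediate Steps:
t(s, l) = -2 + l
1/(3350 - 483*t(-10, -2)) = 1/(3350 - 483*(-2 - 2)) = 1/(3350 - 483*(-4)) = 1/(3350 + 1932) = 1/5282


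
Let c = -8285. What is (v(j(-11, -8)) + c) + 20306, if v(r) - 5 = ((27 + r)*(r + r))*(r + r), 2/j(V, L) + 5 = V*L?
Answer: 6876346350/571787 ≈ 12026.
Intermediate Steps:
j(V, L) = 2/(-5 + L*V) (j(V, L) = 2/(-5 + V*L) = 2/(-5 + L*V))
v(r) = 5 + 4*r**2*(27 + r) (v(r) = 5 + ((27 + r)*(r + r))*(r + r) = 5 + ((27 + r)*(2*r))*(2*r) = 5 + (2*r*(27 + r))*(2*r) = 5 + 4*r**2*(27 + r))
(v(j(-11, -8)) + c) + 20306 = ((5 + 4*(2/(-5 - 8*(-11)))**3 + 108*(2/(-5 - 8*(-11)))**2) - 8285) + 20306 = ((5 + 4*(2/(-5 + 88))**3 + 108*(2/(-5 + 88))**2) - 8285) + 20306 = ((5 + 4*(2/83)**3 + 108*(2/83)**2) - 8285) + 20306 = ((5 + 4*(8/571787) + 108*(4/6889)) - 8285) + 20306 = ((5 + 32/571787 + 432/6889) - 8285) + 20306 = (2894823/571787 - 8285) + 20306 = -4734360472/571787 + 20306 = 6876346350/571787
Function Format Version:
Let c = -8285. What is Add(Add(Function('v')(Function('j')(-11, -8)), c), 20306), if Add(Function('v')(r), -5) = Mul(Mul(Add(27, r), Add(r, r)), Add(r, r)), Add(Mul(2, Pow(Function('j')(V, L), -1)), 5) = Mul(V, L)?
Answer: Rational(6876346350, 571787) ≈ 12026.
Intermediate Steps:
Function('j')(V, L) = Mul(2, Pow(Add(-5, Mul(L, V)), -1)) (Function('j')(V, L) = Mul(2, Pow(Add(-5, Mul(V, L)), -1)) = Mul(2, Pow(Add(-5, Mul(L, V)), -1)))
Function('v')(r) = Add(5, Mul(4, Pow(r, 2), Add(27, r))) (Function('v')(r) = Add(5, Mul(Mul(Add(27, r), Add(r, r)), Add(r, r))) = Add(5, Mul(Mul(Add(27, r), Mul(2, r)), Mul(2, r))) = Add(5, Mul(Mul(2, r, Add(27, r)), Mul(2, r))) = Add(5, Mul(4, Pow(r, 2), Add(27, r))))
Add(Add(Function('v')(Function('j')(-11, -8)), c), 20306) = Add(Add(Add(5, Mul(4, Pow(Mul(2, Pow(Add(-5, Mul(-8, -11)), -1)), 3)), Mul(108, Pow(Mul(2, Pow(Add(-5, Mul(-8, -11)), -1)), 2))), -8285), 20306) = Add(Add(Add(5, Mul(4, Pow(Mul(2, Pow(Add(-5, 88), -1)), 3)), Mul(108, Pow(Mul(2, Pow(Add(-5, 88), -1)), 2))), -8285), 20306) = Add(Add(Add(5, Mul(4, Pow(Mul(2, Pow(83, -1)), 3)), Mul(108, Pow(Mul(2, Pow(83, -1)), 2))), -8285), 20306) = Add(Add(Add(5, Mul(4, Pow(Mul(2, Rational(1, 83)), 3)), Mul(108, Pow(Mul(2, Rational(1, 83)), 2))), -8285), 20306) = Add(Add(Add(5, Mul(4, Pow(Rational(2, 83), 3)), Mul(108, Pow(Rational(2, 83), 2))), -8285), 20306) = Add(Add(Add(5, Mul(4, Rational(8, 571787)), Mul(108, Rational(4, 6889))), -8285), 20306) = Add(Add(Add(5, Rational(32, 571787), Rational(432, 6889)), -8285), 20306) = Add(Add(Rational(2894823, 571787), -8285), 20306) = Add(Rational(-4734360472, 571787), 20306) = Rational(6876346350, 571787)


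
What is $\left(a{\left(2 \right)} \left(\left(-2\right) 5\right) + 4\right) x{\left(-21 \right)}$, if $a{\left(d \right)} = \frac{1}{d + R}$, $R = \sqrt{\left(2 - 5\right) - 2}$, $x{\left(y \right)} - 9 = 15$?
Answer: $\frac{128}{3} + \frac{80 i \sqrt{5}}{3} \approx 42.667 + 59.628 i$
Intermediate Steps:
$x{\left(y \right)} = 24$ ($x{\left(y \right)} = 9 + 15 = 24$)
$R = i \sqrt{5}$ ($R = \sqrt{\left(2 - 5\right) - 2} = \sqrt{-3 - 2} = \sqrt{-5} = i \sqrt{5} \approx 2.2361 i$)
$a{\left(d \right)} = \frac{1}{d + i \sqrt{5}}$
$\left(a{\left(2 \right)} \left(\left(-2\right) 5\right) + 4\right) x{\left(-21 \right)} = \left(\frac{\left(-2\right) 5}{2 + i \sqrt{5}} + 4\right) 24 = \left(\frac{1}{2 + i \sqrt{5}} \left(-10\right) + 4\right) 24 = \left(- \frac{10}{2 + i \sqrt{5}} + 4\right) 24 = \left(4 - \frac{10}{2 + i \sqrt{5}}\right) 24 = 96 - \frac{240}{2 + i \sqrt{5}}$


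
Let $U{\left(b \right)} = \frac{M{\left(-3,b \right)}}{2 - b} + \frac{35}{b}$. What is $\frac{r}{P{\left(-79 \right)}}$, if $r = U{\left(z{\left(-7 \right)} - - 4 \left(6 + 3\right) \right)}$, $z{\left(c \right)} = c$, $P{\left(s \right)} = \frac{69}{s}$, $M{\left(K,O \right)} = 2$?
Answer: $- \frac{70073}{54027} \approx -1.297$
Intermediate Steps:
$U{\left(b \right)} = \frac{2}{2 - b} + \frac{35}{b}$
$r = \frac{887}{783}$ ($r = \frac{-70 + 33 \left(-7 - - 4 \left(6 + 3\right)\right)}{\left(-7 - - 4 \left(6 + 3\right)\right) \left(-2 - \left(7 - 4 \left(6 + 3\right)\right)\right)} = \frac{-70 + 33 \left(-7 - \left(-4\right) 9\right)}{\left(-7 - \left(-4\right) 9\right) \left(-2 - \left(7 - 36\right)\right)} = \frac{-70 + 33 \left(-7 - -36\right)}{\left(-7 - -36\right) \left(-2 - -29\right)} = \frac{-70 + 33 \left(-7 + 36\right)}{\left(-7 + 36\right) \left(-2 + \left(-7 + 36\right)\right)} = \frac{-70 + 33 \cdot 29}{29 \left(-2 + 29\right)} = \frac{-70 + 957}{29 \cdot 27} = \frac{1}{29} \cdot \frac{1}{27} \cdot 887 = \frac{887}{783} \approx 1.1328$)
$\frac{r}{P{\left(-79 \right)}} = \frac{887}{783 \frac{69}{-79}} = \frac{887}{783 \cdot 69 \left(- \frac{1}{79}\right)} = \frac{887}{783 \left(- \frac{69}{79}\right)} = \frac{887}{783} \left(- \frac{79}{69}\right) = - \frac{70073}{54027}$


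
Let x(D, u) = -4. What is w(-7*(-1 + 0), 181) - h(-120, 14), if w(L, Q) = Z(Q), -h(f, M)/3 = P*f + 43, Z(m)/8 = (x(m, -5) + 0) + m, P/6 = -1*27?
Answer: 59865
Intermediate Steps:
P = -162 (P = 6*(-1*27) = 6*(-27) = -162)
Z(m) = -32 + 8*m (Z(m) = 8*((-4 + 0) + m) = 8*(-4 + m) = -32 + 8*m)
h(f, M) = -129 + 486*f (h(f, M) = -3*(-162*f + 43) = -3*(43 - 162*f) = -129 + 486*f)
w(L, Q) = -32 + 8*Q
w(-7*(-1 + 0), 181) - h(-120, 14) = (-32 + 8*181) - (-129 + 486*(-120)) = (-32 + 1448) - (-129 - 58320) = 1416 - 1*(-58449) = 1416 + 58449 = 59865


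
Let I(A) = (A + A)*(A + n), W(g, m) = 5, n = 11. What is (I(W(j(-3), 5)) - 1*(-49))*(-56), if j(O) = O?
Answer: -11704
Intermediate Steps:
I(A) = 2*A*(11 + A) (I(A) = (A + A)*(A + 11) = (2*A)*(11 + A) = 2*A*(11 + A))
(I(W(j(-3), 5)) - 1*(-49))*(-56) = (2*5*(11 + 5) - 1*(-49))*(-56) = (2*5*16 + 49)*(-56) = (160 + 49)*(-56) = 209*(-56) = -11704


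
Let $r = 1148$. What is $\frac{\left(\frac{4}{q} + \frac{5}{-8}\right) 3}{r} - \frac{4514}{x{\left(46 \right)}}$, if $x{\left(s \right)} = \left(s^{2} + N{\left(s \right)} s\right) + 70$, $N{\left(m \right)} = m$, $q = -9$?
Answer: $- \frac{2969071}{2822112} \approx -1.0521$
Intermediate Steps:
$x{\left(s \right)} = 70 + 2 s^{2}$ ($x{\left(s \right)} = \left(s^{2} + s s\right) + 70 = \left(s^{2} + s^{2}\right) + 70 = 2 s^{2} + 70 = 70 + 2 s^{2}$)
$\frac{\left(\frac{4}{q} + \frac{5}{-8}\right) 3}{r} - \frac{4514}{x{\left(46 \right)}} = \frac{\left(\frac{4}{-9} + \frac{5}{-8}\right) 3}{1148} - \frac{4514}{70 + 2 \cdot 46^{2}} = \left(4 \left(- \frac{1}{9}\right) + 5 \left(- \frac{1}{8}\right)\right) 3 \cdot \frac{1}{1148} - \frac{4514}{70 + 2 \cdot 2116} = \left(- \frac{4}{9} - \frac{5}{8}\right) 3 \cdot \frac{1}{1148} - \frac{4514}{70 + 4232} = \left(- \frac{77}{72}\right) 3 \cdot \frac{1}{1148} - \frac{4514}{4302} = \left(- \frac{77}{24}\right) \frac{1}{1148} - \frac{2257}{2151} = - \frac{11}{3936} - \frac{2257}{2151} = - \frac{2969071}{2822112}$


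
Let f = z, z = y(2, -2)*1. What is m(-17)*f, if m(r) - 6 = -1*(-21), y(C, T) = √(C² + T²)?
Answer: 54*√2 ≈ 76.368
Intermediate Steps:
z = 2*√2 (z = √(2² + (-2)²)*1 = √(4 + 4)*1 = √8*1 = (2*√2)*1 = 2*√2 ≈ 2.8284)
m(r) = 27 (m(r) = 6 - 1*(-21) = 6 + 21 = 27)
f = 2*√2 ≈ 2.8284
m(-17)*f = 27*(2*√2) = 54*√2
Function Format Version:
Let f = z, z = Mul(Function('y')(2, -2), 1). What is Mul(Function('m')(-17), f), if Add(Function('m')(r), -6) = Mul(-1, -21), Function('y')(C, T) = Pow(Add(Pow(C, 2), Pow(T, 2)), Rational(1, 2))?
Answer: Mul(54, Pow(2, Rational(1, 2))) ≈ 76.368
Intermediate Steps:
z = Mul(2, Pow(2, Rational(1, 2))) (z = Mul(Pow(Add(Pow(2, 2), Pow(-2, 2)), Rational(1, 2)), 1) = Mul(Pow(Add(4, 4), Rational(1, 2)), 1) = Mul(Pow(8, Rational(1, 2)), 1) = Mul(Mul(2, Pow(2, Rational(1, 2))), 1) = Mul(2, Pow(2, Rational(1, 2))) ≈ 2.8284)
Function('m')(r) = 27 (Function('m')(r) = Add(6, Mul(-1, -21)) = Add(6, 21) = 27)
f = Mul(2, Pow(2, Rational(1, 2))) ≈ 2.8284
Mul(Function('m')(-17), f) = Mul(27, Mul(2, Pow(2, Rational(1, 2)))) = Mul(54, Pow(2, Rational(1, 2)))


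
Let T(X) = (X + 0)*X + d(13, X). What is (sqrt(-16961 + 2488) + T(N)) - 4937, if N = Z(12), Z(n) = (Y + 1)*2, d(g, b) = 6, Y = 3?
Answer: -4867 + I*sqrt(14473) ≈ -4867.0 + 120.3*I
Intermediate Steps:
Z(n) = 8 (Z(n) = (3 + 1)*2 = 4*2 = 8)
N = 8
T(X) = 6 + X**2 (T(X) = (X + 0)*X + 6 = X*X + 6 = X**2 + 6 = 6 + X**2)
(sqrt(-16961 + 2488) + T(N)) - 4937 = (sqrt(-16961 + 2488) + (6 + 8**2)) - 4937 = (sqrt(-14473) + (6 + 64)) - 4937 = (I*sqrt(14473) + 70) - 4937 = (70 + I*sqrt(14473)) - 4937 = -4867 + I*sqrt(14473)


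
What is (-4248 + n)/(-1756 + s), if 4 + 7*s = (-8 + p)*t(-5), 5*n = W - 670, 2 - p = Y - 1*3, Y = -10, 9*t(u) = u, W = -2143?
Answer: 1515339/553495 ≈ 2.7378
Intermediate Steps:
t(u) = u/9
p = 15 (p = 2 - (-10 - 1*3) = 2 - (-10 - 3) = 2 - 1*(-13) = 2 + 13 = 15)
n = -2813/5 (n = (-2143 - 670)/5 = (⅕)*(-2813) = -2813/5 ≈ -562.60)
s = -71/63 (s = -4/7 + ((-8 + 15)*((⅑)*(-5)))/7 = -4/7 + (7*(-5/9))/7 = -4/7 + (⅐)*(-35/9) = -4/7 - 5/9 = -71/63 ≈ -1.1270)
(-4248 + n)/(-1756 + s) = (-4248 - 2813/5)/(-1756 - 71/63) = -24053/(5*(-110699/63)) = -24053/5*(-63/110699) = 1515339/553495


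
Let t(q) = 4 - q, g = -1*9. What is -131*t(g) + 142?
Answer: -1561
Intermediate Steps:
g = -9
-131*t(g) + 142 = -131*(4 - 1*(-9)) + 142 = -131*(4 + 9) + 142 = -131*13 + 142 = -1703 + 142 = -1561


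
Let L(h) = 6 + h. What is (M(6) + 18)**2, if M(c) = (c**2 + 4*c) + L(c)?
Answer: 8100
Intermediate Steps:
M(c) = 6 + c**2 + 5*c (M(c) = (c**2 + 4*c) + (6 + c) = 6 + c**2 + 5*c)
(M(6) + 18)**2 = ((6 + 6**2 + 5*6) + 18)**2 = ((6 + 36 + 30) + 18)**2 = (72 + 18)**2 = 90**2 = 8100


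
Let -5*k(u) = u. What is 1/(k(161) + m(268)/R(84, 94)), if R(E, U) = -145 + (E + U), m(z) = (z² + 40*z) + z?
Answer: 55/136249 ≈ 0.00040367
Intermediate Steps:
k(u) = -u/5
m(z) = z² + 41*z
R(E, U) = -145 + E + U
1/(k(161) + m(268)/R(84, 94)) = 1/(-⅕*161 + (268*(41 + 268))/(-145 + 84 + 94)) = 1/(-161/5 + (268*309)/33) = 1/(-161/5 + 82812*(1/33)) = 1/(-161/5 + 27604/11) = 1/(136249/55) = 55/136249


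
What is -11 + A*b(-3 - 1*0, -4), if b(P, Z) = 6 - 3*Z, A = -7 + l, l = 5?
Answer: -47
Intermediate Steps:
A = -2 (A = -7 + 5 = -2)
-11 + A*b(-3 - 1*0, -4) = -11 - 2*(6 - 3*(-4)) = -11 - 2*(6 + 12) = -11 - 2*18 = -11 - 36 = -47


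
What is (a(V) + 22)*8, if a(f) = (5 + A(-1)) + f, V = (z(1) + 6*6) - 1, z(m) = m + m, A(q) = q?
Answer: 504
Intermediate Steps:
z(m) = 2*m
V = 37 (V = (2*1 + 6*6) - 1 = (2 + 36) - 1 = 38 - 1 = 37)
a(f) = 4 + f (a(f) = (5 - 1) + f = 4 + f)
(a(V) + 22)*8 = ((4 + 37) + 22)*8 = (41 + 22)*8 = 63*8 = 504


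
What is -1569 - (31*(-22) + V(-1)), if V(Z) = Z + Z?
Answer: -885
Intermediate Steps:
V(Z) = 2*Z
-1569 - (31*(-22) + V(-1)) = -1569 - (31*(-22) + 2*(-1)) = -1569 - (-682 - 2) = -1569 - 1*(-684) = -1569 + 684 = -885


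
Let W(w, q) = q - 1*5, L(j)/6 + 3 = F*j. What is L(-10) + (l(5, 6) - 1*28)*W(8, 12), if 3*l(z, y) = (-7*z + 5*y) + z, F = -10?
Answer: 386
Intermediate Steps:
l(z, y) = -2*z + 5*y/3 (l(z, y) = ((-7*z + 5*y) + z)/3 = (-6*z + 5*y)/3 = -2*z + 5*y/3)
L(j) = -18 - 60*j (L(j) = -18 + 6*(-10*j) = -18 - 60*j)
W(w, q) = -5 + q (W(w, q) = q - 5 = -5 + q)
L(-10) + (l(5, 6) - 1*28)*W(8, 12) = (-18 - 60*(-10)) + ((-2*5 + (5/3)*6) - 1*28)*(-5 + 12) = (-18 + 600) + ((-10 + 10) - 28)*7 = 582 + (0 - 28)*7 = 582 - 28*7 = 582 - 196 = 386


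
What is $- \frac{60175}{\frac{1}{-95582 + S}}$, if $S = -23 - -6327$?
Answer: $5372303650$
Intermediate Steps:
$S = 6304$ ($S = -23 + 6327 = 6304$)
$- \frac{60175}{\frac{1}{-95582 + S}} = - \frac{60175}{\frac{1}{-95582 + 6304}} = - \frac{60175}{\frac{1}{-89278}} = - \frac{60175}{- \frac{1}{89278}} = \left(-60175\right) \left(-89278\right) = 5372303650$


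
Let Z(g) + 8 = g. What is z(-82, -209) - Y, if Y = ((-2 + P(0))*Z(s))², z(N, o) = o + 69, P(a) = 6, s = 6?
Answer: -204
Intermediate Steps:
Z(g) = -8 + g
z(N, o) = 69 + o
Y = 64 (Y = ((-2 + 6)*(-8 + 6))² = (4*(-2))² = (-8)² = 64)
z(-82, -209) - Y = (69 - 209) - 1*64 = -140 - 64 = -204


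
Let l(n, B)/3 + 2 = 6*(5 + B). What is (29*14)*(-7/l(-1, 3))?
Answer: -1421/69 ≈ -20.594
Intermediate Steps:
l(n, B) = 84 + 18*B (l(n, B) = -6 + 3*(6*(5 + B)) = -6 + 3*(30 + 6*B) = -6 + (90 + 18*B) = 84 + 18*B)
(29*14)*(-7/l(-1, 3)) = (29*14)*(-7/(84 + 18*3)) = 406*(-7/(84 + 54)) = 406*(-7/138) = -1421/69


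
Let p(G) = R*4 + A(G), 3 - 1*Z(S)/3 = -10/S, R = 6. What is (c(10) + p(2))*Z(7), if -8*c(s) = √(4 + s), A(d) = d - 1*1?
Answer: 2325/7 - 93*√14/56 ≈ 325.93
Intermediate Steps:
A(d) = -1 + d (A(d) = d - 1 = -1 + d)
Z(S) = 9 + 30/S (Z(S) = 9 - (-30)/S = 9 + 30/S)
c(s) = -√(4 + s)/8
p(G) = 23 + G (p(G) = 6*4 + (-1 + G) = 24 + (-1 + G) = 23 + G)
(c(10) + p(2))*Z(7) = (-√(4 + 10)/8 + (23 + 2))*(9 + 30/7) = (-√14/8 + 25)*(9 + 30*(⅐)) = (25 - √14/8)*(9 + 30/7) = (25 - √14/8)*(93/7) = 2325/7 - 93*√14/56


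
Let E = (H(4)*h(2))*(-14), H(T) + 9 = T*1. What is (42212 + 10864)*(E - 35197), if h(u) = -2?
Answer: -1875546612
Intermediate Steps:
H(T) = -9 + T (H(T) = -9 + T*1 = -9 + T)
E = -140 (E = ((-9 + 4)*(-2))*(-14) = -5*(-2)*(-14) = 10*(-14) = -140)
(42212 + 10864)*(E - 35197) = (42212 + 10864)*(-140 - 35197) = 53076*(-35337) = -1875546612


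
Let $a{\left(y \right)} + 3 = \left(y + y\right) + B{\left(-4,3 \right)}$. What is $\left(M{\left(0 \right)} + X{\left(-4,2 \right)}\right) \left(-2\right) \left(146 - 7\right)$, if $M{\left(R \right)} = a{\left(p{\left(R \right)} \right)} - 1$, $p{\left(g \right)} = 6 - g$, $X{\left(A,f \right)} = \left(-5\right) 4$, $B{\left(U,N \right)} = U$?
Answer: $4448$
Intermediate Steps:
$X{\left(A,f \right)} = -20$
$a{\left(y \right)} = -7 + 2 y$ ($a{\left(y \right)} = -3 + \left(\left(y + y\right) - 4\right) = -3 + \left(2 y - 4\right) = -3 + \left(-4 + 2 y\right) = -7 + 2 y$)
$M{\left(R \right)} = 4 - 2 R$ ($M{\left(R \right)} = \left(-7 + 2 \left(6 - R\right)\right) - 1 = \left(-7 - \left(-12 + 2 R\right)\right) - 1 = \left(5 - 2 R\right) - 1 = 4 - 2 R$)
$\left(M{\left(0 \right)} + X{\left(-4,2 \right)}\right) \left(-2\right) \left(146 - 7\right) = \left(\left(4 - 0\right) - 20\right) \left(-2\right) \left(146 - 7\right) = \left(\left(4 + 0\right) - 20\right) \left(-2\right) 139 = \left(4 - 20\right) \left(-2\right) 139 = \left(-16\right) \left(-2\right) 139 = 32 \cdot 139 = 4448$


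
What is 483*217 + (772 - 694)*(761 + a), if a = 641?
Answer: 214167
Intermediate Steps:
483*217 + (772 - 694)*(761 + a) = 483*217 + (772 - 694)*(761 + 641) = 104811 + 78*1402 = 104811 + 109356 = 214167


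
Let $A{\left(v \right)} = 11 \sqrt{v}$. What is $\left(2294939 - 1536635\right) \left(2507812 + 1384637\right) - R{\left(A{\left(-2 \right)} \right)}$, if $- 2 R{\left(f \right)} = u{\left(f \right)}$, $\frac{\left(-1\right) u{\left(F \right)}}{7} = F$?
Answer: $2951659646496 - \frac{77 i \sqrt{2}}{2} \approx 2.9517 \cdot 10^{12} - 54.447 i$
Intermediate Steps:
$u{\left(F \right)} = - 7 F$
$R{\left(f \right)} = \frac{7 f}{2}$ ($R{\left(f \right)} = - \frac{\left(-7\right) f}{2} = \frac{7 f}{2}$)
$\left(2294939 - 1536635\right) \left(2507812 + 1384637\right) - R{\left(A{\left(-2 \right)} \right)} = \left(2294939 - 1536635\right) \left(2507812 + 1384637\right) - \frac{7 \cdot 11 \sqrt{-2}}{2} = 758304 \cdot 3892449 - \frac{7 \cdot 11 i \sqrt{2}}{2} = 2951659646496 - \frac{7 \cdot 11 i \sqrt{2}}{2} = 2951659646496 - \frac{77 i \sqrt{2}}{2}$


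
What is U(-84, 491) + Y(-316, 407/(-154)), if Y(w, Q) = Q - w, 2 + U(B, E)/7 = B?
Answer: -4041/14 ≈ -288.64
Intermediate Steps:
U(B, E) = -14 + 7*B
U(-84, 491) + Y(-316, 407/(-154)) = (-14 + 7*(-84)) + (407/(-154) - 1*(-316)) = (-14 - 588) + (407*(-1/154) + 316) = -602 + (-37/14 + 316) = -602 + 4387/14 = -4041/14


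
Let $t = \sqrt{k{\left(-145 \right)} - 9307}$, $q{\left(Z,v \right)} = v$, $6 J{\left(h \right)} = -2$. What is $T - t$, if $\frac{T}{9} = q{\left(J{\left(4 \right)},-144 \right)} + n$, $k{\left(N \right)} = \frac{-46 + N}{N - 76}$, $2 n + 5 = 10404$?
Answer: $\frac{90999}{2} - \frac{4 i \sqrt{28407561}}{221} \approx 45500.0 - 96.468 i$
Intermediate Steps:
$n = \frac{10399}{2}$ ($n = - \frac{5}{2} + \frac{1}{2} \cdot 10404 = - \frac{5}{2} + 5202 = \frac{10399}{2} \approx 5199.5$)
$J{\left(h \right)} = - \frac{1}{3}$ ($J{\left(h \right)} = \frac{1}{6} \left(-2\right) = - \frac{1}{3}$)
$k{\left(N \right)} = \frac{-46 + N}{-76 + N}$
$T = \frac{90999}{2}$ ($T = 9 \left(-144 + \frac{10399}{2}\right) = 9 \cdot \frac{10111}{2} = \frac{90999}{2} \approx 45500.0$)
$t = \frac{4 i \sqrt{28407561}}{221}$ ($t = \sqrt{\frac{-46 - 145}{-76 - 145} - 9307} = \sqrt{\frac{1}{-221} \left(-191\right) - 9307} = \sqrt{\left(- \frac{1}{221}\right) \left(-191\right) - 9307} = \sqrt{\frac{191}{221} - 9307} = \sqrt{- \frac{2056656}{221}} = \frac{4 i \sqrt{28407561}}{221} \approx 96.468 i$)
$T - t = \frac{90999}{2} - \frac{4 i \sqrt{28407561}}{221}$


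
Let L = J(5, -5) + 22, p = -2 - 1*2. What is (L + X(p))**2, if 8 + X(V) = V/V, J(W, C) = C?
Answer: 100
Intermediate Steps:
p = -4 (p = -2 - 2 = -4)
X(V) = -7 (X(V) = -8 + V/V = -8 + 1 = -7)
L = 17 (L = -5 + 22 = 17)
(L + X(p))**2 = (17 - 7)**2 = 10**2 = 100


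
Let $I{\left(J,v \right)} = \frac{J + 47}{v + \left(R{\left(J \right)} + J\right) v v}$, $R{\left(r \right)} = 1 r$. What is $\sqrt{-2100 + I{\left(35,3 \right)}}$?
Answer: $\frac{i \sqrt{841394994}}{633} \approx 45.824 i$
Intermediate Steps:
$R{\left(r \right)} = r$
$I{\left(J,v \right)} = \frac{47 + J}{v + 2 J v^{2}}$ ($I{\left(J,v \right)} = \frac{J + 47}{v + \left(J + J\right) v v} = \frac{47 + J}{v + 2 J v v} = \frac{47 + J}{v + 2 J v^{2}}$)
$\sqrt{-2100 + I{\left(35,3 \right)}} = \sqrt{-2100 + \frac{47 + 35}{3 \left(1 + 2 \cdot 35 \cdot 3\right)}} = \sqrt{-2100 + \frac{1}{3} \frac{1}{1 + 210} \cdot 82} = \sqrt{-2100 + \frac{1}{3} \cdot \frac{1}{211} \cdot 82} = \sqrt{-2100 + \frac{82}{633}} = \sqrt{- \frac{1329218}{633}} = \frac{i \sqrt{841394994}}{633}$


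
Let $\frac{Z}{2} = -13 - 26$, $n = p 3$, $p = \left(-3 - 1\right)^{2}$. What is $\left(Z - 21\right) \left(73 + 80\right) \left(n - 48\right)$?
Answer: $0$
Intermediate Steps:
$p = 16$ ($p = \left(-4\right)^{2} = 16$)
$n = 48$ ($n = 16 \cdot 3 = 48$)
$Z = -78$ ($Z = 2 \left(-13 - 26\right) = 2 \left(-39\right) = -78$)
$\left(Z - 21\right) \left(73 + 80\right) \left(n - 48\right) = \left(-78 - 21\right) \left(73 + 80\right) \left(48 - 48\right) = \left(-99\right) 153 \cdot 0 = \left(-15147\right) 0 = 0$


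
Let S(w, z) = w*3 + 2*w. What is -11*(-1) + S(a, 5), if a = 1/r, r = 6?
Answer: 71/6 ≈ 11.833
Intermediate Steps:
a = 1/6 ≈ 0.16667
S(w, z) = 5*w (S(w, z) = 3*w + 2*w = 5*w)
-11*(-1) + S(a, 5) = -11*(-1) + 5*(1/6) = 11 + 5/6 = 71/6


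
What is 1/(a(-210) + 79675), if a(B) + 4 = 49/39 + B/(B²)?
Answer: 910/72501749 ≈ 1.2551e-5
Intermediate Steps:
a(B) = -107/39 + 1/B (a(B) = -4 + (49/39 + B/(B²)) = -4 + (49*(1/39) + B/B²) = -4 + (49/39 + 1/B) = -107/39 + 1/B)
1/(a(-210) + 79675) = 1/((-107/39 + 1/(-210)) + 79675) = 1/((-107/39 - 1/210) + 79675) = 1/(-2501/910 + 79675) = 1/(72501749/910) = 910/72501749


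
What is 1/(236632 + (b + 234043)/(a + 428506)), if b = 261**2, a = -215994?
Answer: 53128/12571860437 ≈ 4.2259e-6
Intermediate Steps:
b = 68121
1/(236632 + (b + 234043)/(a + 428506)) = 1/(236632 + (68121 + 234043)/(-215994 + 428506)) = 1/(236632 + 302164/212512) = 1/(236632 + 302164*(1/212512)) = 1/(236632 + 75541/53128) = 1/(12571860437/53128) = 53128/12571860437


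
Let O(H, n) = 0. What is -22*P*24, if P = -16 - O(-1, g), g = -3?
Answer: 8448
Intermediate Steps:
P = -16 (P = -16 - 1*0 = -16 + 0 = -16)
-22*P*24 = -22*(-16)*24 = 352*24 = 8448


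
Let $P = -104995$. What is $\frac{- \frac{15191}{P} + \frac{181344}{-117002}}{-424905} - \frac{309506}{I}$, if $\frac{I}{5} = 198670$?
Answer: $- \frac{1468674392444823184}{4713715382554363575} \approx -0.31157$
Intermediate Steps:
$I = 993350$ ($I = 5 \cdot 198670 = 993350$)
$\frac{- \frac{15191}{P} + \frac{181344}{-117002}}{-424905} - \frac{309506}{I} = \frac{- \frac{15191}{-104995} + \frac{181344}{-117002}}{-424905} - \frac{309506}{993350} = \left(\left(-15191\right) \left(- \frac{1}{104995}\right) + 181344 \left(- \frac{1}{117002}\right)\right) \left(- \frac{1}{424905}\right) - \frac{154753}{496675} = \left(\frac{1381}{9545} - \frac{90672}{58501}\right) \left(- \frac{1}{424905}\right) - \frac{154753}{496675} = \left(- \frac{784674359}{558392045}\right) \left(- \frac{1}{424905}\right) - \frac{154753}{496675} = \frac{784674359}{237263571880725} - \frac{154753}{496675} = - \frac{1468674392444823184}{4713715382554363575}$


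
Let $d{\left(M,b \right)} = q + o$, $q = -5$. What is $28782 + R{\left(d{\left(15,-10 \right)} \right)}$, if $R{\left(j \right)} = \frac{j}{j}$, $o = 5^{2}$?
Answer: $28783$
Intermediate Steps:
$o = 25$
$d{\left(M,b \right)} = 20$ ($d{\left(M,b \right)} = -5 + 25 = 20$)
$R{\left(j \right)} = 1$
$28782 + R{\left(d{\left(15,-10 \right)} \right)} = 28782 + 1 = 28783$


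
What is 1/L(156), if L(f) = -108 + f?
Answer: 1/48 ≈ 0.020833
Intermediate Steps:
1/L(156) = 1/(-108 + 156) = 1/48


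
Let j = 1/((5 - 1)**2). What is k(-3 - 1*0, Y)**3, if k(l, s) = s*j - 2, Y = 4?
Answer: -343/64 ≈ -5.3594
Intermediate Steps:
j = 1/16 (j = 1/(4**2) = 1/16 ≈ 0.062500)
k(l, s) = -2 + s/16 (k(l, s) = s*(1/16) - 2 = s/16 - 2 = -2 + s/16)
k(-3 - 1*0, Y)**3 = (-2 + (1/16)*4)**3 = (-2 + 1/4)**3 = (-7/4)**3 = -343/64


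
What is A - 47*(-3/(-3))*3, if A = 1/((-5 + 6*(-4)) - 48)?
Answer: -10858/77 ≈ -141.01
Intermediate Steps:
A = -1/77 (A = 1/((-5 - 24) - 48) = 1/(-29 - 48) = 1/(-77) = -1/77 ≈ -0.012987)
A - 47*(-3/(-3))*3 = -1/77 - 47*(-3/(-3))*3 = -1/77 - 47*(-3*(-1/3))*3 = -1/77 - 47*3 = -1/77 - 141 = -10858/77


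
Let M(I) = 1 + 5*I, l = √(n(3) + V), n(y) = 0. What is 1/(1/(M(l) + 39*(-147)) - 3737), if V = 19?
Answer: -24556088989/91766108835990 + √19/91766108835990 ≈ -0.00026759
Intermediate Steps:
l = √19 (l = √(0 + 19) = √19 ≈ 4.3589)
1/(1/(M(l) + 39*(-147)) - 3737) = 1/(1/((1 + 5*√19) + 39*(-147)) - 3737) = 1/(1/((1 + 5*√19) - 5733) - 3737) = 1/(1/(-5732 + 5*√19) - 3737) = 1/(-3737 + 1/(-5732 + 5*√19))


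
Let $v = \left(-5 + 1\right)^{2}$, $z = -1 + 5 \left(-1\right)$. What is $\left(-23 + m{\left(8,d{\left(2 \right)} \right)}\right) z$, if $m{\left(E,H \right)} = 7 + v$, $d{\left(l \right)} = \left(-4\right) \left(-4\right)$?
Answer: $0$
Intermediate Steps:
$z = -6$ ($z = -1 - 5 = -6$)
$d{\left(l \right)} = 16$
$v = 16$ ($v = \left(-4\right)^{2} = 16$)
$m{\left(E,H \right)} = 23$ ($m{\left(E,H \right)} = 7 + 16 = 23$)
$\left(-23 + m{\left(8,d{\left(2 \right)} \right)}\right) z = \left(-23 + 23\right) \left(-6\right) = 0 \left(-6\right) = 0$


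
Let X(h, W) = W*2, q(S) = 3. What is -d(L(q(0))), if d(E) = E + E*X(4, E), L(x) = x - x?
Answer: 0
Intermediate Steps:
L(x) = 0
X(h, W) = 2*W
d(E) = E + 2*E² (d(E) = E + E*(2*E) = E + 2*E²)
-d(L(q(0))) = -0*(1 + 2*0) = -0*(1 + 0) = -0 = -1*0 = 0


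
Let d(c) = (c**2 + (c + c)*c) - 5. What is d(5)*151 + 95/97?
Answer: 1025385/97 ≈ 10571.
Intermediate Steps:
d(c) = -5 + 3*c**2 (d(c) = (c**2 + (2*c)*c) - 5 = (c**2 + 2*c**2) - 5 = 3*c**2 - 5 = -5 + 3*c**2)
d(5)*151 + 95/97 = (-5 + 3*5**2)*151 + 95/97 = (-5 + 3*25)*151 + 95*(1/97) = (-5 + 75)*151 + 95/97 = 70*151 + 95/97 = 10570 + 95/97 = 1025385/97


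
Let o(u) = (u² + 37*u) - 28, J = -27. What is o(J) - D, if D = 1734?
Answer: -2032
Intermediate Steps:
o(u) = -28 + u² + 37*u
o(J) - D = (-28 + (-27)² + 37*(-27)) - 1*1734 = (-28 + 729 - 999) - 1734 = -298 - 1734 = -2032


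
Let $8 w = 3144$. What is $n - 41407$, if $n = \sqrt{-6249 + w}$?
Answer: $-41407 + 4 i \sqrt{366} \approx -41407.0 + 76.525 i$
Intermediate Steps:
$w = 393$ ($w = \frac{1}{8} \cdot 3144 = 393$)
$n = 4 i \sqrt{366}$ ($n = \sqrt{-6249 + 393} = \sqrt{-5856} = 4 i \sqrt{366} \approx 76.525 i$)
$n - 41407 = 4 i \sqrt{366} - 41407 = -41407 + 4 i \sqrt{366}$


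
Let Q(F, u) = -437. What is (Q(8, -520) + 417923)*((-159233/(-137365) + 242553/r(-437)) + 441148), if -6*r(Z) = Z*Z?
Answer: 4831242469283899545282/26232456685 ≈ 1.8417e+11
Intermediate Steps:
r(Z) = -Z²/6 (r(Z) = -Z*Z/6 = -Z²/6)
(Q(8, -520) + 417923)*((-159233/(-137365) + 242553/r(-437)) + 441148) = (-437 + 417923)*((-159233/(-137365) + 242553/((-⅙*(-437)²))) + 441148) = 417486*((-159233*(-1/137365) + 242553/((-⅙*190969))) + 441148) = 417486*((159233/137365 + 242553/(-190969/6)) + 441148) = 417486*((159233/137365 + 242553*(-6/190969)) + 441148) = 417486*((159233/137365 - 1455318/190969) + 441148) = 417486*(-169501190293/26232456685 + 441148) = 417486*(11572226300484087/26232456685) = 4831242469283899545282/26232456685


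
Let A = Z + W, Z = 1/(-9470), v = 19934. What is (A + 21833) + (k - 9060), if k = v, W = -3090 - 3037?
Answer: 251712599/9470 ≈ 26580.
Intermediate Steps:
Z = -1/9470 ≈ -0.00010560
W = -6127
k = 19934
A = -58022691/9470 (A = -1/9470 - 6127 = -58022691/9470 ≈ -6127.0)
(A + 21833) + (k - 9060) = (-58022691/9470 + 21833) + (19934 - 9060) = 148735819/9470 + 10874 = 251712599/9470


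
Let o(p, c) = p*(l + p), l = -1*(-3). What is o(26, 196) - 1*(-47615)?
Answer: 48369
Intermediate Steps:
l = 3
o(p, c) = p*(3 + p)
o(26, 196) - 1*(-47615) = 26*(3 + 26) - 1*(-47615) = 26*29 + 47615 = 754 + 47615 = 48369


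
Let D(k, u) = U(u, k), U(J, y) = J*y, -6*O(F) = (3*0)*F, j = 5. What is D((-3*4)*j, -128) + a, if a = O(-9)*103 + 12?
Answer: 7692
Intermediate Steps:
O(F) = 0 (O(F) = -3*0*F/6 = -0*F = -⅙*0 = 0)
a = 12 (a = 0*103 + 12 = 0 + 12 = 12)
D(k, u) = k*u (D(k, u) = u*k = k*u)
D((-3*4)*j, -128) + a = (-3*4*5)*(-128) + 12 = -12*5*(-128) + 12 = -60*(-128) + 12 = 7680 + 12 = 7692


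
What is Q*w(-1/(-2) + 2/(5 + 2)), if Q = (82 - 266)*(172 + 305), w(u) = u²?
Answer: -2654982/49 ≈ -54183.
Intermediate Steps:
Q = -87768 (Q = -184*477 = -87768)
Q*w(-1/(-2) + 2/(5 + 2)) = -87768*(-1/(-2) + 2/(5 + 2))² = -87768*(-1*(-½) + 2/7)² = -87768*(½ + 2*(⅐))² = -87768*(½ + 2/7)² = -87768*(11/14)² = -87768*121/196 = -2654982/49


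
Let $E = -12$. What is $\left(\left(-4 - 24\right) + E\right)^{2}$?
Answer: $1600$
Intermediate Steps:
$\left(\left(-4 - 24\right) + E\right)^{2} = \left(\left(-4 - 24\right) - 12\right)^{2} = \left(-28 - 12\right)^{2} = \left(-40\right)^{2} = 1600$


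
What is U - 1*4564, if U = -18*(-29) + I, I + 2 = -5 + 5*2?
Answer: -4039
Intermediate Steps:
I = 3 (I = -2 + (-5 + 5*2) = -2 + (-5 + 10) = -2 + 5 = 3)
U = 525 (U = -18*(-29) + 3 = 522 + 3 = 525)
U - 1*4564 = 525 - 1*4564 = 525 - 4564 = -4039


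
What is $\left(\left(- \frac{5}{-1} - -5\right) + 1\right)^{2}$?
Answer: $121$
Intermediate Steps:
$\left(\left(- \frac{5}{-1} - -5\right) + 1\right)^{2} = \left(\left(\left(-5\right) \left(-1\right) + 5\right) + 1\right)^{2} = \left(\left(5 + 5\right) + 1\right)^{2} = \left(10 + 1\right)^{2} = 11^{2} = 121$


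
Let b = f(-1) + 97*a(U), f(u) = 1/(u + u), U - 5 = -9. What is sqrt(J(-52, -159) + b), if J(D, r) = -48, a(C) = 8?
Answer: sqrt(2910)/2 ≈ 26.972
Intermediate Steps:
U = -4 (U = 5 - 9 = -4)
f(u) = 1/(2*u)
b = 1551/2 (b = (1/2)/(-1) + 97*8 = (1/2)*(-1) + 776 = -1/2 + 776 = 1551/2 ≈ 775.50)
sqrt(J(-52, -159) + b) = sqrt(-48 + 1551/2) = sqrt(1455/2) = sqrt(2910)/2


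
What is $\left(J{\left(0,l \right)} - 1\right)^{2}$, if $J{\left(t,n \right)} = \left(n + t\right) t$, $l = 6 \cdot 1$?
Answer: $1$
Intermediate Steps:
$l = 6$
$J{\left(t,n \right)} = t \left(n + t\right)$
$\left(J{\left(0,l \right)} - 1\right)^{2} = \left(0 \left(6 + 0\right) - 1\right)^{2} = \left(0 \cdot 6 - 1\right)^{2} = \left(0 - 1\right)^{2} = \left(-1\right)^{2} = 1$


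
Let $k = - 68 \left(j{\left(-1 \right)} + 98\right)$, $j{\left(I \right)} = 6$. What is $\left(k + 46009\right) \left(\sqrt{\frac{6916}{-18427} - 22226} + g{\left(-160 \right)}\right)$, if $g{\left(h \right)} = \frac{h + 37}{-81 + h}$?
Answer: $\frac{4789251}{241} + \frac{38937 i \sqrt{7547061957486}}{18427} \approx 19872.0 + 5.8049 \cdot 10^{6} i$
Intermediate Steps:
$g{\left(h \right)} = \frac{37 + h}{-81 + h}$
$k = -7072$ ($k = - 68 \left(6 + 98\right) = \left(-68\right) 104 = -7072$)
$\left(k + 46009\right) \left(\sqrt{\frac{6916}{-18427} - 22226} + g{\left(-160 \right)}\right) = \left(-7072 + 46009\right) \left(\sqrt{\frac{6916}{-18427} - 22226} + \frac{37 - 160}{-81 - 160}\right) = 38937 \left(\sqrt{6916 \left(- \frac{1}{18427}\right) - 22226} + \frac{1}{-241} \left(-123\right)\right) = 38937 \left(\sqrt{- \frac{6916}{18427} - 22226} - - \frac{123}{241}\right) = 38937 \left(\sqrt{- \frac{409565418}{18427}} + \frac{123}{241}\right) = 38937 \left(\frac{i \sqrt{7547061957486}}{18427} + \frac{123}{241}\right) = 38937 \left(\frac{123}{241} + \frac{i \sqrt{7547061957486}}{18427}\right) = \frac{4789251}{241} + \frac{38937 i \sqrt{7547061957486}}{18427}$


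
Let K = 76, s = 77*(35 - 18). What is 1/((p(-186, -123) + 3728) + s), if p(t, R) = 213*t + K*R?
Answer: -1/43929 ≈ -2.2764e-5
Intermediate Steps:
s = 1309 (s = 77*17 = 1309)
p(t, R) = 76*R + 213*t (p(t, R) = 213*t + 76*R = 76*R + 213*t)
1/((p(-186, -123) + 3728) + s) = 1/(((76*(-123) + 213*(-186)) + 3728) + 1309) = 1/(((-9348 - 39618) + 3728) + 1309) = 1/((-48966 + 3728) + 1309) = 1/(-45238 + 1309) = 1/(-43929) = -1/43929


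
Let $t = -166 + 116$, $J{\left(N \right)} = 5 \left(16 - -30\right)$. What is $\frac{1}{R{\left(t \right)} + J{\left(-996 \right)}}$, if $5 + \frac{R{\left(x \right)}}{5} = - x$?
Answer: $\frac{1}{455} \approx 0.0021978$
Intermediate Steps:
$J{\left(N \right)} = 230$ ($J{\left(N \right)} = 5 \left(16 + 30\right) = 5 \cdot 46 = 230$)
$t = -50$
$R{\left(x \right)} = -25 - 5 x$ ($R{\left(x \right)} = -25 + 5 \left(- x\right) = -25 - 5 x$)
$\frac{1}{R{\left(t \right)} + J{\left(-996 \right)}} = \frac{1}{\left(-25 - -250\right) + 230} = \frac{1}{\left(-25 + 250\right) + 230} = \frac{1}{225 + 230} = \frac{1}{455}$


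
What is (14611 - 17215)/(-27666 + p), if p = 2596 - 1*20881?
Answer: 868/15317 ≈ 0.056669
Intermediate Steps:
p = -18285 (p = 2596 - 20881 = -18285)
(14611 - 17215)/(-27666 + p) = (14611 - 17215)/(-27666 - 18285) = -2604/(-45951) = -2604*(-1/45951) = 868/15317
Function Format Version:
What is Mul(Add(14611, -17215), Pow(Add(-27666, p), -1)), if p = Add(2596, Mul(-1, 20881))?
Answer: Rational(868, 15317) ≈ 0.056669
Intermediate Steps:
p = -18285 (p = Add(2596, -20881) = -18285)
Mul(Add(14611, -17215), Pow(Add(-27666, p), -1)) = Mul(Add(14611, -17215), Pow(Add(-27666, -18285), -1)) = Mul(-2604, Pow(-45951, -1)) = Mul(-2604, Rational(-1, 45951)) = Rational(868, 15317)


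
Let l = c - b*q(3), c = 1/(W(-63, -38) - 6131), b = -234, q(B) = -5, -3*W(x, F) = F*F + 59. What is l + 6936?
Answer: 38240111/6632 ≈ 5766.0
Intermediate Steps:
W(x, F) = -59/3 - F²/3 (W(x, F) = -(F*F + 59)/3 = -(F² + 59)/3 = -(59 + F²)/3 = -59/3 - F²/3)
c = -1/6632 (c = 1/((-59/3 - ⅓*(-38)²) - 6131) = 1/((-59/3 - ⅓*1444) - 6131) = 1/((-59/3 - 1444/3) - 6131) = 1/(-501 - 6131) = 1/(-6632) = -1/6632 ≈ -0.00015078)
l = -7759441/6632 (l = -1/6632 - (-234)*(-5) = -1/6632 - 1*1170 = -1/6632 - 1170 = -7759441/6632 ≈ -1170.0)
l + 6936 = -7759441/6632 + 6936 = 38240111/6632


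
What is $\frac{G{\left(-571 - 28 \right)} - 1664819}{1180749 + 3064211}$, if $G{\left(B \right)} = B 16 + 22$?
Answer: $- \frac{1674381}{4244960} \approx -0.39444$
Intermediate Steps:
$G{\left(B \right)} = 22 + 16 B$ ($G{\left(B \right)} = 16 B + 22 = 22 + 16 B$)
$\frac{G{\left(-571 - 28 \right)} - 1664819}{1180749 + 3064211} = \frac{\left(22 + 16 \left(-571 - 28\right)\right) - 1664819}{1180749 + 3064211} = \frac{\left(22 + 16 \left(-571 - 28\right)\right) - 1664819}{4244960} = \left(\left(22 + 16 \left(-599\right)\right) - 1664819\right) \frac{1}{4244960} = \left(\left(22 - 9584\right) - 1664819\right) \frac{1}{4244960} = \left(-9562 - 1664819\right) \frac{1}{4244960} = \left(-1674381\right) \frac{1}{4244960} = - \frac{1674381}{4244960}$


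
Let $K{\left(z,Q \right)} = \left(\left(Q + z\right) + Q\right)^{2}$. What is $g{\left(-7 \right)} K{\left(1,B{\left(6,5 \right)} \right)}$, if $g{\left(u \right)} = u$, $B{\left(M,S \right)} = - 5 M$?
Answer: $-24367$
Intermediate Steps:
$K{\left(z,Q \right)} = \left(z + 2 Q\right)^{2}$
$g{\left(-7 \right)} K{\left(1,B{\left(6,5 \right)} \right)} = - 7 \left(1 + 2 \left(\left(-5\right) 6\right)\right)^{2} = - 7 \left(1 + 2 \left(-30\right)\right)^{2} = - 7 \left(1 - 60\right)^{2} = - 7 \left(-59\right)^{2} = \left(-7\right) 3481 = -24367$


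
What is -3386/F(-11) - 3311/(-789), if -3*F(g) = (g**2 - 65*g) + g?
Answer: 3582079/216975 ≈ 16.509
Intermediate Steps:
F(g) = -g**2/3 + 64*g/3 (F(g) = -((g**2 - 65*g) + g)/3 = -(g**2 - 64*g)/3 = -g**2/3 + 64*g/3)
-3386/F(-11) - 3311/(-789) = -3386*(-3/(11*(64 - 1*(-11)))) - 3311/(-789) = -3386*(-3/(11*(64 + 11))) - 3311*(-1/789) = -3386/((1/3)*(-11)*75) + 3311/789 = -3386/(-275) + 3311/789 = -3386*(-1/275) + 3311/789 = 3386/275 + 3311/789 = 3582079/216975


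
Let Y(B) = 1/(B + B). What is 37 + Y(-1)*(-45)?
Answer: 119/2 ≈ 59.500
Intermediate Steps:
Y(B) = 1/(2*B)
37 + Y(-1)*(-45) = 37 + ((½)/(-1))*(-45) = 37 + ((½)*(-1))*(-45) = 37 - ½*(-45) = 37 + 45/2 = 119/2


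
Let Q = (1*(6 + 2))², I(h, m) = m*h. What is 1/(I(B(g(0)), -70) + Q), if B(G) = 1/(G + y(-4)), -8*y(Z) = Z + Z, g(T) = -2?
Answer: 1/134 ≈ 0.0074627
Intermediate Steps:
y(Z) = -Z/4 (y(Z) = -(Z + Z)/8 = -Z/4)
B(G) = 1/(1 + G) (B(G) = 1/(G - ¼*(-4)) = 1/(G + 1) = 1/(1 + G))
I(h, m) = h*m
Q = 64 (Q = (1*8)² = 8² = 64)
1/(I(B(g(0)), -70) + Q) = 1/(-70/(1 - 2) + 64) = 1/(-70/(-1) + 64) = 1/(-1*(-70) + 64) = 1/(70 + 64) = 1/134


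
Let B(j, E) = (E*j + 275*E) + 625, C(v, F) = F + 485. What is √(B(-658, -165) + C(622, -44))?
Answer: √64261 ≈ 253.50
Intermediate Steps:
C(v, F) = 485 + F
B(j, E) = 625 + 275*E + E*j (B(j, E) = (275*E + E*j) + 625 = 625 + 275*E + E*j)
√(B(-658, -165) + C(622, -44)) = √((625 + 275*(-165) - 165*(-658)) + (485 - 44)) = √((625 - 45375 + 108570) + 441) = √(63820 + 441) = √64261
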